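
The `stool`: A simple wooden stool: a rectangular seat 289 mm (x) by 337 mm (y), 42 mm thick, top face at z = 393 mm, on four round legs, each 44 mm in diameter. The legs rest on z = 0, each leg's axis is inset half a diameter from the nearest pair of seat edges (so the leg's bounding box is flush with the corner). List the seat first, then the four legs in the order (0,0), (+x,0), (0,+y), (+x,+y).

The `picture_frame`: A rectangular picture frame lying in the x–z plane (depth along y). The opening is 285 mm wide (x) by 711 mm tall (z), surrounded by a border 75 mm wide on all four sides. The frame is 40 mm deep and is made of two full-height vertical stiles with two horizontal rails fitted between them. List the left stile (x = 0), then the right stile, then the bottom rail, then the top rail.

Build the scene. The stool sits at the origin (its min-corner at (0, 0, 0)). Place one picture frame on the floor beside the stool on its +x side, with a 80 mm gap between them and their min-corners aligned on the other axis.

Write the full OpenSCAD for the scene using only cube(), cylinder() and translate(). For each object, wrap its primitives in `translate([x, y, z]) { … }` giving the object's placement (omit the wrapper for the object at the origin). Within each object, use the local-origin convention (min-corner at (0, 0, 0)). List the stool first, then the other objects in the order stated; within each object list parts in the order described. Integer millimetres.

translate([0, 0, 351]) cube([289, 337, 42]);
translate([22, 22, 0]) cylinder(h = 351, r = 22);
translate([267, 22, 0]) cylinder(h = 351, r = 22);
translate([22, 315, 0]) cylinder(h = 351, r = 22);
translate([267, 315, 0]) cylinder(h = 351, r = 22);
translate([369, 0, 0]) {
  cube([75, 40, 861]);
  translate([360, 0, 0]) cube([75, 40, 861]);
  translate([75, 0, 0]) cube([285, 40, 75]);
  translate([75, 0, 786]) cube([285, 40, 75]);
}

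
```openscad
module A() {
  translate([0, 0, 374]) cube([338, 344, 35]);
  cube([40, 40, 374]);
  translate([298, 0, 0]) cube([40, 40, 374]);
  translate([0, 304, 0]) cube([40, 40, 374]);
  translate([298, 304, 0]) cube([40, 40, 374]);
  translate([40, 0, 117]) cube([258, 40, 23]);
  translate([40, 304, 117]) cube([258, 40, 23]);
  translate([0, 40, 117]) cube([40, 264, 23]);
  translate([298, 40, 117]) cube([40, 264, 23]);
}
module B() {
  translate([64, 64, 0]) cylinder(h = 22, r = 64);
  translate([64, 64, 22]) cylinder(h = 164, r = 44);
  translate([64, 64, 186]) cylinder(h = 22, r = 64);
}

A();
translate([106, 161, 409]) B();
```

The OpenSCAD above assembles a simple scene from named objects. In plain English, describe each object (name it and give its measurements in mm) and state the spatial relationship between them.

A is a simple wooden stool: a rectangular seat 338 mm (x) by 344 mm (y), 35 mm thick, top face at z = 409 mm, on four square legs, each 40×40 mm in cross-section. The legs rest on z = 0, each flush with a corner of the seat. Four stretchers, 40 mm wide and 23 mm tall, connect adjacent legs with their undersides at z = 117 mm, each running between the inner faces of the legs it joins and aligned with the legs' outer faces on the other axis.

B is a spool: two coaxial disc flanges of radius 64 mm and thickness 22 mm, joined by a core cylinder of radius 44 mm and height 164 mm. The lower flange rests on z = 0 and the three cylinders share a vertical axis.

The spool is on top of the stool.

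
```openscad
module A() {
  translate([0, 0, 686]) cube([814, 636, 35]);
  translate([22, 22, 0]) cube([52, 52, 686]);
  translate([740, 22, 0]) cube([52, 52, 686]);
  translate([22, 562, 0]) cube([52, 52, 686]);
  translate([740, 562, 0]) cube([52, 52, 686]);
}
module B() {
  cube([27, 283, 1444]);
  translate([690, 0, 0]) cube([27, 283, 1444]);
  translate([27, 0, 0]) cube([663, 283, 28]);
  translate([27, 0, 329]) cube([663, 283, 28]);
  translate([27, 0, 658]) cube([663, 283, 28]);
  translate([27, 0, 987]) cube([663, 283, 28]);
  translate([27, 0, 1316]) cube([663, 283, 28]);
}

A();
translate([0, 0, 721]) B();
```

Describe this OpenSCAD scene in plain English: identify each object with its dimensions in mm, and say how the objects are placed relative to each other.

A is a table: top 814 mm (x) × 636 mm (y), 35 mm thick, upper face at z = 721 mm, on four 52×52 mm square legs, each inset 22 mm from the nearest pair of top edges, running from z = 0 to the bottom of the top.

B is an open bookshelf. Two side panels, each 27 mm thick, 283 mm deep and 1444 mm tall, stand 717 mm apart (outside-to-outside). Between them sit 5 shelves, each 28 mm thick and 283 mm deep, spanning the full gap between the sides. The bottom shelf rests on the floor (its underside at z = 0) and the clear gap between one shelf's top and the next shelf's underside is 301 mm.

The bookshelf is on top of the table.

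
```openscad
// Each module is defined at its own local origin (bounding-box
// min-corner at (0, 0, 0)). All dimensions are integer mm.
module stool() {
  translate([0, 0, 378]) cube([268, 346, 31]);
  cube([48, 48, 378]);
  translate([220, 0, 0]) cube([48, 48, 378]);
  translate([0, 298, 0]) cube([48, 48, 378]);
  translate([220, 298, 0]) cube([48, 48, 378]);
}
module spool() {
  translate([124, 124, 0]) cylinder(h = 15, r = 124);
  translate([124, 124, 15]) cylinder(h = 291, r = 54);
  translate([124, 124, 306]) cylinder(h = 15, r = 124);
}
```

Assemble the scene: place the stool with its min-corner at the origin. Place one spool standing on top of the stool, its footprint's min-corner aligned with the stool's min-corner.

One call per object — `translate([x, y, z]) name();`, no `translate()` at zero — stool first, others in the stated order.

stool();
translate([0, 0, 409]) spool();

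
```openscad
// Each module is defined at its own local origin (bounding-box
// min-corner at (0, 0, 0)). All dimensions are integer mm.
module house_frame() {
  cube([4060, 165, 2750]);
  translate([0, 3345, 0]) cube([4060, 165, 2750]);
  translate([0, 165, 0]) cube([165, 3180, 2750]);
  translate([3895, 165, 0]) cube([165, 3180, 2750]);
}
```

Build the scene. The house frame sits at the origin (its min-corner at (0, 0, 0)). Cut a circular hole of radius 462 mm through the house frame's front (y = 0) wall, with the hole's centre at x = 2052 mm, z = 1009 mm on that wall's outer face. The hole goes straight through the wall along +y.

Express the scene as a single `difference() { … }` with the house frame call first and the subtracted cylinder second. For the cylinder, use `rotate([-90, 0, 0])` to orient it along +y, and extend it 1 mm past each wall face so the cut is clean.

difference() {
  house_frame();
  translate([2052, -1, 1009]) rotate([-90, 0, 0]) cylinder(h = 167, r = 462);
}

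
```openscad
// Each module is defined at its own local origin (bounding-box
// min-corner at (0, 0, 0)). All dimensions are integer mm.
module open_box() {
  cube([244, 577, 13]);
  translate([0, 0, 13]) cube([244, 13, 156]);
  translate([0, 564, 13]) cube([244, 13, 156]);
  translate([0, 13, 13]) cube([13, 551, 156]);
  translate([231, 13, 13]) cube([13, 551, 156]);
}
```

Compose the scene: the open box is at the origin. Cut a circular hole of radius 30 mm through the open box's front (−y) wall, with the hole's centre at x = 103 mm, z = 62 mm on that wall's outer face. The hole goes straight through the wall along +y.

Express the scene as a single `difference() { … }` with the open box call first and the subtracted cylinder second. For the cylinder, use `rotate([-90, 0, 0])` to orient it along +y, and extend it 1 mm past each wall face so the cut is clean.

difference() {
  open_box();
  translate([103, -1, 62]) rotate([-90, 0, 0]) cylinder(h = 15, r = 30);
}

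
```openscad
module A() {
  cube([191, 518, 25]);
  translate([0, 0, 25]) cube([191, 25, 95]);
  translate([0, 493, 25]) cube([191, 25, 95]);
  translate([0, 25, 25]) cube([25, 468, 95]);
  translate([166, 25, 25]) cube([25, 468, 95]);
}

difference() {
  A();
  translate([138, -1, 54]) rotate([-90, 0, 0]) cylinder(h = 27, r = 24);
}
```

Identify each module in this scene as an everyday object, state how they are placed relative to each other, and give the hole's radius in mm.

A is an open box. The open box has a circular hole through its front wall. The hole's radius is 24 mm.

The subtracted cylinder has r = 24 mm.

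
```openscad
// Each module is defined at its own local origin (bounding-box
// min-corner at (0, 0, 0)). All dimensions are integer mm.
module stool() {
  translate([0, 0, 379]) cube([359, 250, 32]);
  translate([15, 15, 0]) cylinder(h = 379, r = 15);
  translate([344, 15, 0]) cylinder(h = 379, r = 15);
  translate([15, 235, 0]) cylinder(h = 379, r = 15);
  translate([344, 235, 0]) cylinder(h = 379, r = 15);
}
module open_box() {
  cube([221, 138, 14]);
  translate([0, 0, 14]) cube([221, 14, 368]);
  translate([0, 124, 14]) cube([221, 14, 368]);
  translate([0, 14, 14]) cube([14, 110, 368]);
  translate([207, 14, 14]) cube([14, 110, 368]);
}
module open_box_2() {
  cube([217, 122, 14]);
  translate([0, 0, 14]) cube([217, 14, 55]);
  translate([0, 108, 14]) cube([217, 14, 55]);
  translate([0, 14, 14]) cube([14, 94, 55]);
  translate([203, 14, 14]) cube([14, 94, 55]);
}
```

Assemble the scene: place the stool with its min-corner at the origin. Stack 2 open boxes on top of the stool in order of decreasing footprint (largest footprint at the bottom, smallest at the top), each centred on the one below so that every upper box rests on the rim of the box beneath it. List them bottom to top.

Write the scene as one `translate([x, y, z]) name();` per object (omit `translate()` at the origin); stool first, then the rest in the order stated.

stool();
translate([69, 56, 411]) open_box();
translate([71, 64, 793]) open_box_2();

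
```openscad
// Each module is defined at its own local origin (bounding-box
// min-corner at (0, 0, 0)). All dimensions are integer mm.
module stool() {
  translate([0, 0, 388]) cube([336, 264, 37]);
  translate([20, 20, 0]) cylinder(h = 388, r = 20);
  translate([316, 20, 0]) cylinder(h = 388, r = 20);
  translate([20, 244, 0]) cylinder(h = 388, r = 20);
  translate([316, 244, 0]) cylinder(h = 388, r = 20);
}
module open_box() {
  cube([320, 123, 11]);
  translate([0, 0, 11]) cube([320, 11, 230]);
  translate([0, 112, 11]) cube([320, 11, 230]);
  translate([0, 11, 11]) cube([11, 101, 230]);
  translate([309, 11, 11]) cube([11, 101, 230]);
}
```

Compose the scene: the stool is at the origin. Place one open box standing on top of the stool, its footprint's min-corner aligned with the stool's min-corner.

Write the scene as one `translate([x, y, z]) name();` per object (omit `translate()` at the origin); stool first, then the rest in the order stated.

stool();
translate([0, 0, 425]) open_box();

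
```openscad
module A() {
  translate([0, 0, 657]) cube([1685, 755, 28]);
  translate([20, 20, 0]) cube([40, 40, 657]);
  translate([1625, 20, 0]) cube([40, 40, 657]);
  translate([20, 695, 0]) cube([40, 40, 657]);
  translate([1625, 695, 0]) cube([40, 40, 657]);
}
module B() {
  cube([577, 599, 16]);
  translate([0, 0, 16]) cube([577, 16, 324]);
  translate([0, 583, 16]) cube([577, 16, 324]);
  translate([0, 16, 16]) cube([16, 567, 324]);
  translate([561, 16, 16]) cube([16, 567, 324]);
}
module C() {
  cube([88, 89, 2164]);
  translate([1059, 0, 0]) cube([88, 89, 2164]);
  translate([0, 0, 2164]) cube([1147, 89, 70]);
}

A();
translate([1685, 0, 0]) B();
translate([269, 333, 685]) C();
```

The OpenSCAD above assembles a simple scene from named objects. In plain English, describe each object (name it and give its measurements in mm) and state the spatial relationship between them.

A is a rectangular dining table. The top is 1685×755×28 mm with its upper surface at z = 685 mm. It stands on four 40×40 mm square legs, each inset 20 mm from the nearest pair of top edges, running from the floor to the underside of the top.

B is an open-topped rectangular box: outside dimensions 577×599×340 mm, with a uniform wall and base thickness of 16 mm. The base is a full 577×599 slab on the floor; four walls sit on top of the base. The front and back walls (the −y and +y sides) span the full width; the two side walls fit between them.

C is a door frame. The clear opening is 971 mm wide and 2164 mm high. Two 88 mm wide jambs, 89 mm deep, stand either side of the opening from the floor to the top of the opening. A 70 mm thick head sits across the top of both jambs, spanning the full outside width of the frame.

The open box is against the table's +x side, with their −y faces flush. The door frame is on top of the table, centred.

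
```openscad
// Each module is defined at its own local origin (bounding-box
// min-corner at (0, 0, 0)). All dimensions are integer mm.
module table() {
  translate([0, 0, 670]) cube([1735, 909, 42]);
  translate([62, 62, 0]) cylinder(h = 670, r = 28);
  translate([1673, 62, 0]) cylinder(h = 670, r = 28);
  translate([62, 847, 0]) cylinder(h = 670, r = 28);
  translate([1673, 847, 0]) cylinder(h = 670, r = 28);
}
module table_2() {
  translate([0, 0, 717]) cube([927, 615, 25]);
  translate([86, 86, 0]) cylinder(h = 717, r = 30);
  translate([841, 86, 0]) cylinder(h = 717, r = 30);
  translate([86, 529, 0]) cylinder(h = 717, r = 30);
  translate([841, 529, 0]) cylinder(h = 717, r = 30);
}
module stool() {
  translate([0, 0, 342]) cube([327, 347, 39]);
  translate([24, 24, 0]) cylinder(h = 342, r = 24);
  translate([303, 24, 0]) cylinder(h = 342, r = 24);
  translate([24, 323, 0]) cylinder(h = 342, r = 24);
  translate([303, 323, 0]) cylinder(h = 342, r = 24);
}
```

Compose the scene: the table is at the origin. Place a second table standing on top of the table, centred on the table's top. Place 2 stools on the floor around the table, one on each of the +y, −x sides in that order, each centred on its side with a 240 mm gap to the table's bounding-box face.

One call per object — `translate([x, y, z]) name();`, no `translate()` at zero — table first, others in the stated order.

table();
translate([404, 147, 712]) table_2();
translate([704, 1149, 0]) stool();
translate([-567, 281, 0]) stool();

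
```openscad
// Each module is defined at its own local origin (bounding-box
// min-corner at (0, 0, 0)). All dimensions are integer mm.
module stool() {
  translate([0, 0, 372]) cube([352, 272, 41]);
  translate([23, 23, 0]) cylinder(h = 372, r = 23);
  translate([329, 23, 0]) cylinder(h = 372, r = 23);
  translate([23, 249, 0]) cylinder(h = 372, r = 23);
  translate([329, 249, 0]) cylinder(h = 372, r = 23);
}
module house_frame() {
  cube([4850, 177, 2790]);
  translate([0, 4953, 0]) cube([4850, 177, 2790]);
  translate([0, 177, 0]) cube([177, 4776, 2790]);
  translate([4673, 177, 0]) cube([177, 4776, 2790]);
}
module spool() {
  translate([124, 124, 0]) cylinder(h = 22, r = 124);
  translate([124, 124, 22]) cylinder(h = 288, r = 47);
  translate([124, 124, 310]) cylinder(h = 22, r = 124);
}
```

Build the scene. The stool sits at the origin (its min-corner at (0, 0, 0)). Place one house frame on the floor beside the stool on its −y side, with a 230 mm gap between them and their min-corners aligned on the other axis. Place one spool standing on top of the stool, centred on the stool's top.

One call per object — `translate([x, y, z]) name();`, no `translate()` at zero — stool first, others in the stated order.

stool();
translate([0, -5360, 0]) house_frame();
translate([52, 12, 413]) spool();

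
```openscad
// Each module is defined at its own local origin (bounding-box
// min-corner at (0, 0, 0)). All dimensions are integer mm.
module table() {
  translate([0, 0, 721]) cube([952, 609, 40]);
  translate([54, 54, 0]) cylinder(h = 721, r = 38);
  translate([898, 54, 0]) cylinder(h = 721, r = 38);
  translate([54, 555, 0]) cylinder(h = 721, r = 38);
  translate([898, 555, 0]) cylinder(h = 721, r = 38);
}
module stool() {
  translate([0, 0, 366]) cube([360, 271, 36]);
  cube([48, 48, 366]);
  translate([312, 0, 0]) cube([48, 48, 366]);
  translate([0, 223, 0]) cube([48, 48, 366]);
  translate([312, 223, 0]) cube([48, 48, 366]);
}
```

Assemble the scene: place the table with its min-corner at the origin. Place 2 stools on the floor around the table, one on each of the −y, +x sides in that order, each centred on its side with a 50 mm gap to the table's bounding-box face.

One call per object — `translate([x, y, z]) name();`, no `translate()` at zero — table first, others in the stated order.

table();
translate([296, -321, 0]) stool();
translate([1002, 169, 0]) stool();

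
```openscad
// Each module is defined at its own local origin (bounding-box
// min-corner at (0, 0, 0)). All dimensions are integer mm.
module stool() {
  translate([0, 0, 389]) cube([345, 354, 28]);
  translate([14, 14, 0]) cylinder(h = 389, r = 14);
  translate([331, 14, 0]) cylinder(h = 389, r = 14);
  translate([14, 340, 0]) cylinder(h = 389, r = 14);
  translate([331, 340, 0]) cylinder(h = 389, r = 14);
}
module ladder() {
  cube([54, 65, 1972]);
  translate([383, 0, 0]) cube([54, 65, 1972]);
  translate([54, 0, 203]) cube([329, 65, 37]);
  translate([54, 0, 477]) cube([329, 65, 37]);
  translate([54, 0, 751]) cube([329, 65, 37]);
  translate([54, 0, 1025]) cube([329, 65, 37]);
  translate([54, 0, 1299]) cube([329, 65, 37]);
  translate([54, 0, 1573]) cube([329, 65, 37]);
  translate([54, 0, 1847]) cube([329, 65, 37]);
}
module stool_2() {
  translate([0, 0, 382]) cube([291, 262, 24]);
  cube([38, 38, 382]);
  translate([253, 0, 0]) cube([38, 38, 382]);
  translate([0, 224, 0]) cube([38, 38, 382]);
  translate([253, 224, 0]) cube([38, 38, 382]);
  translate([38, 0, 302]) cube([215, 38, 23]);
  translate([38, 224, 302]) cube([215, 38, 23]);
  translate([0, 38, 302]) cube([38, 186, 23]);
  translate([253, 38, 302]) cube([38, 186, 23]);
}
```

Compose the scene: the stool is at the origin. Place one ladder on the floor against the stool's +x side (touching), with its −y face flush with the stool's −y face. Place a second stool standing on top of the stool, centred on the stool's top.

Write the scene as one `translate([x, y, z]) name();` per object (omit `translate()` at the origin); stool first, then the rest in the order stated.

stool();
translate([345, 0, 0]) ladder();
translate([27, 46, 417]) stool_2();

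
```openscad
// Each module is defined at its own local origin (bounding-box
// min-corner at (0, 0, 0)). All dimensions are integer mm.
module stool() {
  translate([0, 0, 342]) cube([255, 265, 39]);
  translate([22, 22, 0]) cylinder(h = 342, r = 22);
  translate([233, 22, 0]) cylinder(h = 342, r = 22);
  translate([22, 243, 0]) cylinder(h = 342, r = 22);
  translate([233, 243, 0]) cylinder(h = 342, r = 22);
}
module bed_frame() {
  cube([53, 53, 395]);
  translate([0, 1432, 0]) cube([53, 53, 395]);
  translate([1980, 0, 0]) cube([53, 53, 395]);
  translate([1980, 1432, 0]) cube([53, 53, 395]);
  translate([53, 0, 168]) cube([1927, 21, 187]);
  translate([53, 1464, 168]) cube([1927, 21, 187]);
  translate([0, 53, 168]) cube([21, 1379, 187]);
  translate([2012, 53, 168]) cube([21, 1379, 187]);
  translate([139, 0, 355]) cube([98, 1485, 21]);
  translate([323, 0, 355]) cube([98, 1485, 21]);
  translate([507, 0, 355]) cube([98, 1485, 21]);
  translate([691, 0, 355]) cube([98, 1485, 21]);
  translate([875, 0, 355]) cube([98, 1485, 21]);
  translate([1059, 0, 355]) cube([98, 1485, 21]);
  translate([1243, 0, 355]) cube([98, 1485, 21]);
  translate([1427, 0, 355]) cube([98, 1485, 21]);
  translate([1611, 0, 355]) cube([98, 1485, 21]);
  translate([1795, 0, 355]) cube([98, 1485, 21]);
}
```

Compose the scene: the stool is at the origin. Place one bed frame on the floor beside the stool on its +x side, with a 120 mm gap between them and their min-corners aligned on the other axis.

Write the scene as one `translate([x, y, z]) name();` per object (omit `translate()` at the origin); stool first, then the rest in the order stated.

stool();
translate([375, 0, 0]) bed_frame();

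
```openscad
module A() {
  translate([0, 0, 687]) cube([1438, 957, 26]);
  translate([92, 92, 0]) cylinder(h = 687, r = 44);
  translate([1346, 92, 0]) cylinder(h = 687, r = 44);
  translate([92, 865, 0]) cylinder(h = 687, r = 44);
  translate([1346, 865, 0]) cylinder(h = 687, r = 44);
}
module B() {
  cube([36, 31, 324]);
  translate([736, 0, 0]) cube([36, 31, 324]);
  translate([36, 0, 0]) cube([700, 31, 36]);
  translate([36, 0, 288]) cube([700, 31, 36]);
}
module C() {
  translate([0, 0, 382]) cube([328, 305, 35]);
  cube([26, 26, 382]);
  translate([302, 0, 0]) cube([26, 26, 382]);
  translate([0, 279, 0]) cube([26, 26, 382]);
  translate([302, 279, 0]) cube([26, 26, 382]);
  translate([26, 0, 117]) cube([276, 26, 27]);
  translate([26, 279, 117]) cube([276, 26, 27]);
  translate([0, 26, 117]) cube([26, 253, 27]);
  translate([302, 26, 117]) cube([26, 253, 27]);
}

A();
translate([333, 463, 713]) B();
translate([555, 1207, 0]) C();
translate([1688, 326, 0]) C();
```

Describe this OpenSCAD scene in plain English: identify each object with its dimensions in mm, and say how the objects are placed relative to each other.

A is a table with a 1438×957 mm rectangular top, 26 mm thick, top surface at z = 713 mm, supported by four round legs of 88 mm diameter, each leg's bounding box inset 48 mm from the nearest pair of top edges, running from the floor.

B is a picture frame with a 700×252 mm rectangular opening (x by z) and a uniform 36 mm border on every side. Frame depth is 31 mm along y. It is built from two vertical stiles running the full outside height and two horizontal rails spanning the gap between the stiles.

C is a four-legged stool. The seat is a 328×305×35 mm slab whose top surface is at z = 417 mm; four square legs, each 26×26 mm in cross-section, run from the floor (z = 0) to the underside of the seat, each flush with a corner of the seat. Four stretchers, 26 mm wide and 27 mm tall, connect adjacent legs with their undersides at z = 117 mm, each running between the inner faces of the legs it joins and aligned with the legs' outer faces on the other axis.

The picture frame is on top of the table, centred. Two stools sit around the table at the +y, +x sides.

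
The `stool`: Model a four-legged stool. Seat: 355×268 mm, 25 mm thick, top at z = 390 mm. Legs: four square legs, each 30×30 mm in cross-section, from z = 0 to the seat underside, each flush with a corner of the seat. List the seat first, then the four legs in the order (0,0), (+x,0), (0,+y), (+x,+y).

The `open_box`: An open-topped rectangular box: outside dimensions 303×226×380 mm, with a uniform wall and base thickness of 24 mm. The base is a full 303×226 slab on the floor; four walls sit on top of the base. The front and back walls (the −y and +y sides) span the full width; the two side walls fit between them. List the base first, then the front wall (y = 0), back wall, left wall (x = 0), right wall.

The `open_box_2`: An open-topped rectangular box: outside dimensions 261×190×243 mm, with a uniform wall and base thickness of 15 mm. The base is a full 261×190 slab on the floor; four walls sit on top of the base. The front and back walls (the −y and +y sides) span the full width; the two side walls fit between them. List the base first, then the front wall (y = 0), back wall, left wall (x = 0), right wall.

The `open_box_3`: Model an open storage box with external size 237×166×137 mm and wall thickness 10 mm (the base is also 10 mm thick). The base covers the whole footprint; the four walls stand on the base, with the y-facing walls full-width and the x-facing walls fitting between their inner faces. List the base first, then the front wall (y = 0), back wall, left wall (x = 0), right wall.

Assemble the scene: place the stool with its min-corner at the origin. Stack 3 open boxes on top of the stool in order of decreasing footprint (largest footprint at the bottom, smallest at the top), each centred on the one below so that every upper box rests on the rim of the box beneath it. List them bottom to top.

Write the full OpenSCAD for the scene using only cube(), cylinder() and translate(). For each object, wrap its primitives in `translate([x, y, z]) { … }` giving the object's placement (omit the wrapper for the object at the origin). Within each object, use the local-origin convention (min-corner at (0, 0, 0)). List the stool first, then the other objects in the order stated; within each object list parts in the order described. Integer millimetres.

translate([0, 0, 365]) cube([355, 268, 25]);
cube([30, 30, 365]);
translate([325, 0, 0]) cube([30, 30, 365]);
translate([0, 238, 0]) cube([30, 30, 365]);
translate([325, 238, 0]) cube([30, 30, 365]);
translate([26, 21, 390]) {
  cube([303, 226, 24]);
  translate([0, 0, 24]) cube([303, 24, 356]);
  translate([0, 202, 24]) cube([303, 24, 356]);
  translate([0, 24, 24]) cube([24, 178, 356]);
  translate([279, 24, 24]) cube([24, 178, 356]);
}
translate([47, 39, 770]) {
  cube([261, 190, 15]);
  translate([0, 0, 15]) cube([261, 15, 228]);
  translate([0, 175, 15]) cube([261, 15, 228]);
  translate([0, 15, 15]) cube([15, 160, 228]);
  translate([246, 15, 15]) cube([15, 160, 228]);
}
translate([59, 51, 1013]) {
  cube([237, 166, 10]);
  translate([0, 0, 10]) cube([237, 10, 127]);
  translate([0, 156, 10]) cube([237, 10, 127]);
  translate([0, 10, 10]) cube([10, 146, 127]);
  translate([227, 10, 10]) cube([10, 146, 127]);
}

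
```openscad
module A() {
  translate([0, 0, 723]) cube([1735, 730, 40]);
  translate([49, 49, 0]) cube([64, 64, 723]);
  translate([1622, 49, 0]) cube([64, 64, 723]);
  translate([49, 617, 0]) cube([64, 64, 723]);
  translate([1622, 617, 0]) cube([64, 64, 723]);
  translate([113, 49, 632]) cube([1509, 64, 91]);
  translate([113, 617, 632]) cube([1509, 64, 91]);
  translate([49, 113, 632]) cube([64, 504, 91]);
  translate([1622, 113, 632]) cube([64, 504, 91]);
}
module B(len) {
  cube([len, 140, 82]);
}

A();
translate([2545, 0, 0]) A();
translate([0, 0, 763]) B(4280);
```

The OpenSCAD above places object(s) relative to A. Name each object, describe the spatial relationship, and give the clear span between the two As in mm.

A is a table. B is a beam. A beam spans the tops of two tables. The clear span between the two tables is 810 mm.

Second table starts at x = 2545; first ends at x = 1735; clear span = 2545 − 1735 = 810 mm.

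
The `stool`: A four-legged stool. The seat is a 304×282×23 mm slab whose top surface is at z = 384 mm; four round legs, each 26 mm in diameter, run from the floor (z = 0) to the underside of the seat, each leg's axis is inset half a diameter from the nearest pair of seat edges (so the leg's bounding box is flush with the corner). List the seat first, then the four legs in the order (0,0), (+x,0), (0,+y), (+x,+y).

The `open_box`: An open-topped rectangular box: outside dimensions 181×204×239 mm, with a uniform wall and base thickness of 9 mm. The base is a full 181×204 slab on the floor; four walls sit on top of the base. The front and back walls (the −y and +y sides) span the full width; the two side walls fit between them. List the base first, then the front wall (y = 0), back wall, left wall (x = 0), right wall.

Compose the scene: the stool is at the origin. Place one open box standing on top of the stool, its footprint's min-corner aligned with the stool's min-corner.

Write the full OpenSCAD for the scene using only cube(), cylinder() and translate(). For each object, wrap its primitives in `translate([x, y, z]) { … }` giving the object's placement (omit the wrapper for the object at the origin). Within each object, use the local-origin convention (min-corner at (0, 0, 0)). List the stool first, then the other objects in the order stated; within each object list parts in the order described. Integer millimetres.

translate([0, 0, 361]) cube([304, 282, 23]);
translate([13, 13, 0]) cylinder(h = 361, r = 13);
translate([291, 13, 0]) cylinder(h = 361, r = 13);
translate([13, 269, 0]) cylinder(h = 361, r = 13);
translate([291, 269, 0]) cylinder(h = 361, r = 13);
translate([0, 0, 384]) {
  cube([181, 204, 9]);
  translate([0, 0, 9]) cube([181, 9, 230]);
  translate([0, 195, 9]) cube([181, 9, 230]);
  translate([0, 9, 9]) cube([9, 186, 230]);
  translate([172, 9, 9]) cube([9, 186, 230]);
}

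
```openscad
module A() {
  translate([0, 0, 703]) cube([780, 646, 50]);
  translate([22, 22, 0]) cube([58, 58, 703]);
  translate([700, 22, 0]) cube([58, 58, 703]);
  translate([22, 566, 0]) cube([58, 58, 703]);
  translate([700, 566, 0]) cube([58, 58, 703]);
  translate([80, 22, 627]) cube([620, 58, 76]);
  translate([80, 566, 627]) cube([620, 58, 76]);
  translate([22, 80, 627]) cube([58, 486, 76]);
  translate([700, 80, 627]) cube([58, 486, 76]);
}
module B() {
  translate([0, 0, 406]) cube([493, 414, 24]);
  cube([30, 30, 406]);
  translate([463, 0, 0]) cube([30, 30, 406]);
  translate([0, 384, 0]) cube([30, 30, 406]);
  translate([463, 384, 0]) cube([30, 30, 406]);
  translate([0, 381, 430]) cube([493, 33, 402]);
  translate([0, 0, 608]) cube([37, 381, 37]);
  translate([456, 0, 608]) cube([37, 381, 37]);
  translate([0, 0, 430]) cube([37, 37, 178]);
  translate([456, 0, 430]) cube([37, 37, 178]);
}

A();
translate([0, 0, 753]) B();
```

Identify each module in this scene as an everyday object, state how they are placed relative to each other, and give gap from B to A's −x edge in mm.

The chair's min-x is at 0; the table's min-x is 0; gap = 0 mm.

A is a table. B is a chair. The chair is on top of the table. The gap from the chair to the table's −x edge is 0 mm.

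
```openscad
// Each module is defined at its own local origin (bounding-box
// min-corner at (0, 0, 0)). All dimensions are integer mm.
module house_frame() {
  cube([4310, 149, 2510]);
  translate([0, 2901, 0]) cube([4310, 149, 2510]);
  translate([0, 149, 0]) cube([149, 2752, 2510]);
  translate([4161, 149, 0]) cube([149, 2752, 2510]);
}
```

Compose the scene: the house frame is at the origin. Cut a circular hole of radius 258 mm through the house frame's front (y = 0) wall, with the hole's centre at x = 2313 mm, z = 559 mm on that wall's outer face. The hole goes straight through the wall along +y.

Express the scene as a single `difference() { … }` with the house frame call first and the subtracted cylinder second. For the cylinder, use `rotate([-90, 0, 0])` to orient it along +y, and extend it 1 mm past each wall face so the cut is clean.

difference() {
  house_frame();
  translate([2313, -1, 559]) rotate([-90, 0, 0]) cylinder(h = 151, r = 258);
}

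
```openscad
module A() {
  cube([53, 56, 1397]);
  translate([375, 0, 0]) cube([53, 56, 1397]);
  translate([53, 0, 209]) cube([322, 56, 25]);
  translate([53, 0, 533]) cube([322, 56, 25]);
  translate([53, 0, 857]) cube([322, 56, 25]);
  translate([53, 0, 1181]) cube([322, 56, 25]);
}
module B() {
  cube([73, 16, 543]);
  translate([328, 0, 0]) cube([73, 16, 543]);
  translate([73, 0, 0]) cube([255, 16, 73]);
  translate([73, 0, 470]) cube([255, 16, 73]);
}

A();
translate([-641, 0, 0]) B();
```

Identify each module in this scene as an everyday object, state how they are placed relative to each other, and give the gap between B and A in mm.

The picture frame's nearest face is 240 mm from the ladder's −x face.

A is a ladder. B is a picture frame. The picture frame is on the floor beside the ladder on its −x side. The gap between the picture frame and the ladder is 240 mm.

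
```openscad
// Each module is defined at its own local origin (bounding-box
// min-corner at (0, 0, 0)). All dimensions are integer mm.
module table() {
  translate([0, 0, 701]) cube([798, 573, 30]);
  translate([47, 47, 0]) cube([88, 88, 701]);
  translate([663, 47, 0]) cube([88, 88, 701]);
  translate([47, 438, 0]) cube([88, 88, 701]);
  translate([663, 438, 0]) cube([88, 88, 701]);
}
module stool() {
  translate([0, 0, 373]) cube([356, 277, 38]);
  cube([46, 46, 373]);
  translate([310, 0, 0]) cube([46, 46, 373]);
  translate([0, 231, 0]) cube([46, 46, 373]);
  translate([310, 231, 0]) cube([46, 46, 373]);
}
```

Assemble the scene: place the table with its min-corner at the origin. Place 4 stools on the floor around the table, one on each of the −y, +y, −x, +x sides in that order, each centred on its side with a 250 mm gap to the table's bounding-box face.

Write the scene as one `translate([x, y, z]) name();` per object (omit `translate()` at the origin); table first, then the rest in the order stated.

table();
translate([221, -527, 0]) stool();
translate([221, 823, 0]) stool();
translate([-606, 148, 0]) stool();
translate([1048, 148, 0]) stool();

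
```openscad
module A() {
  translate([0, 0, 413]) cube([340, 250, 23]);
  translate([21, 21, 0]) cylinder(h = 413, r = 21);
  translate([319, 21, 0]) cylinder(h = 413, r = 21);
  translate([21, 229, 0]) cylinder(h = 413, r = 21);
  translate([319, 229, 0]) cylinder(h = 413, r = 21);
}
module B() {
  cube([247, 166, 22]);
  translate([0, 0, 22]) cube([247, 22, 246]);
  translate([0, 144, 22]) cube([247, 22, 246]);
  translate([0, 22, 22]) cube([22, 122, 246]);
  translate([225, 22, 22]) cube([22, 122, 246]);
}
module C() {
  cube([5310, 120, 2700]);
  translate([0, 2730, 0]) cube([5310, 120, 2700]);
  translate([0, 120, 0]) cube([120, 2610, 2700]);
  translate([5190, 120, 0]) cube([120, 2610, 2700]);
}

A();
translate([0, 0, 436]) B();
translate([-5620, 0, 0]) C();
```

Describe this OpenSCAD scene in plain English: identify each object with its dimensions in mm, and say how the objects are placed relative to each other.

A is a four-legged stool. The seat is 340×250 mm, 23 mm thick, top at z = 436 mm. It stands on four round legs, each 42 mm in diameter, from z = 0 to the seat underside, each leg's axis is inset half a diameter from the nearest pair of seat edges (so the leg's bounding box is flush with the corner).

B is an open storage box with external size 247×166×268 mm and wall thickness 22 mm (the base is also 22 mm thick). The base covers the whole footprint; the four walls stand on the base, with the y-facing walls full-width and the x-facing walls fitting between their inner faces.

C is a box-shaped house frame (walls only): outside footprint 5310×2850 mm, wall height 2700 mm, wall thickness 120 mm. The two y-facing walls run the full x-width; the two x-facing walls fit between the inner faces of the y-facing walls.

The open box is on top of the stool. The house frame is on the floor beside the stool on its −x side.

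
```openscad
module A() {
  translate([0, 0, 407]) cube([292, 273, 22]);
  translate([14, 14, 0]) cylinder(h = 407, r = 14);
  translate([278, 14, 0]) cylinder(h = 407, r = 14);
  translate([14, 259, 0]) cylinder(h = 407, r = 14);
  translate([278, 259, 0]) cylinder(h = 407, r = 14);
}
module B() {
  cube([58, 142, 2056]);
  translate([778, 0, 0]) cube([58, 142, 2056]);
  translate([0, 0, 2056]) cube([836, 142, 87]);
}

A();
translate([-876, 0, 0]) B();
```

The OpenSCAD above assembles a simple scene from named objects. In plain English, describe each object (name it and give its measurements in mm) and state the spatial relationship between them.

A is a four-legged stool. The seat is a 292×273×22 mm slab whose top surface is at z = 429 mm; four round legs, each 28 mm in diameter, run from the floor (z = 0) to the underside of the seat, each leg's axis is inset half a diameter from the nearest pair of seat edges (so the leg's bounding box is flush with the corner).

B is a rectangular door frame: two vertical jambs of 58×142 mm section, 2056 mm tall, with a clear opening 720 mm wide between their inner faces. A header 87 mm tall and 142 mm deep lies on top of the jambs and spans the full outside width.

The door frame is on the floor beside the stool on its −x side.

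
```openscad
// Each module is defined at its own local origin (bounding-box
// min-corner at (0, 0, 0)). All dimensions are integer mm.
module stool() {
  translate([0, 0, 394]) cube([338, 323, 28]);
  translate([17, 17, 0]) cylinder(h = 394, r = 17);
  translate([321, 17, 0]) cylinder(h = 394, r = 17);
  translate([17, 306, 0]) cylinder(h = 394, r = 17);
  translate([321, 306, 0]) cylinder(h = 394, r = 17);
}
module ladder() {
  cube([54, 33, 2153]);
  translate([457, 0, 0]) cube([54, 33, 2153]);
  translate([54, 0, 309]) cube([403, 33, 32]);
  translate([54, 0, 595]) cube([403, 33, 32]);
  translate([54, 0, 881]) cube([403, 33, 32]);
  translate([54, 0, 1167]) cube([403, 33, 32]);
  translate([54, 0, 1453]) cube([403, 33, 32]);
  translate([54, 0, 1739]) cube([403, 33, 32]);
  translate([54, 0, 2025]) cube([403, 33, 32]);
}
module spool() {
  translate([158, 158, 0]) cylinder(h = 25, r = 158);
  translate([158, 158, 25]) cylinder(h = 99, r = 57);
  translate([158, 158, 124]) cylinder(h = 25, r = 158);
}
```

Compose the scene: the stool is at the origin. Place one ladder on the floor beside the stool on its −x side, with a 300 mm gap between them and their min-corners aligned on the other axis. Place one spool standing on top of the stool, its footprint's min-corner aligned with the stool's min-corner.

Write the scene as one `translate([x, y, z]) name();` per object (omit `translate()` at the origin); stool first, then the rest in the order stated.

stool();
translate([-811, 0, 0]) ladder();
translate([0, 0, 422]) spool();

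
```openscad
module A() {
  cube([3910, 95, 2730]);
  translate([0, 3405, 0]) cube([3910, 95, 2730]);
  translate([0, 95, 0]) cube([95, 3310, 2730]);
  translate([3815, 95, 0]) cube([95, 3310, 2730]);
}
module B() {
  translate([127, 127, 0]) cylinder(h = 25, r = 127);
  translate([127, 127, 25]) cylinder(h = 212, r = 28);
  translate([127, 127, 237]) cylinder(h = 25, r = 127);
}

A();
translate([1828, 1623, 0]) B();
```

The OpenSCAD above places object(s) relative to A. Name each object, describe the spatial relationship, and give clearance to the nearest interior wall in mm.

Clearances: x = 1733, y = 1528; minimum 1528 mm.

A is a house frame. B is a spool. The spool sits inside the house frame, centred. The clearance to the nearest interior wall is 1528 mm.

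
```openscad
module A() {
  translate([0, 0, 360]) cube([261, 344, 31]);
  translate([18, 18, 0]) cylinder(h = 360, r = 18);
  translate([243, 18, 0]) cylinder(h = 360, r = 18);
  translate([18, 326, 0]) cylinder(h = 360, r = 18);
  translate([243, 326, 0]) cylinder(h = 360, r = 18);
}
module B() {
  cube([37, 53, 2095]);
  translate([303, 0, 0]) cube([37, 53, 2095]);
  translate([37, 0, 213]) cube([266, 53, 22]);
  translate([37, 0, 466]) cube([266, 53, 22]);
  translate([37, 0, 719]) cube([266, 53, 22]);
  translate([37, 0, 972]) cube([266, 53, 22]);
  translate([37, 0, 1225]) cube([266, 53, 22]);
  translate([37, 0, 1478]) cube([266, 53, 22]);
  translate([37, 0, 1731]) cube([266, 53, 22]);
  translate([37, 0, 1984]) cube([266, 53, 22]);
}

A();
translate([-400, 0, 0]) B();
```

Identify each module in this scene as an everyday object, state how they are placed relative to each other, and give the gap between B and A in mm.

A is a stool. B is a ladder. The ladder is on the floor beside the stool on its −x side. The gap between the ladder and the stool is 60 mm.

The ladder's nearest face is 60 mm from the stool's −x face.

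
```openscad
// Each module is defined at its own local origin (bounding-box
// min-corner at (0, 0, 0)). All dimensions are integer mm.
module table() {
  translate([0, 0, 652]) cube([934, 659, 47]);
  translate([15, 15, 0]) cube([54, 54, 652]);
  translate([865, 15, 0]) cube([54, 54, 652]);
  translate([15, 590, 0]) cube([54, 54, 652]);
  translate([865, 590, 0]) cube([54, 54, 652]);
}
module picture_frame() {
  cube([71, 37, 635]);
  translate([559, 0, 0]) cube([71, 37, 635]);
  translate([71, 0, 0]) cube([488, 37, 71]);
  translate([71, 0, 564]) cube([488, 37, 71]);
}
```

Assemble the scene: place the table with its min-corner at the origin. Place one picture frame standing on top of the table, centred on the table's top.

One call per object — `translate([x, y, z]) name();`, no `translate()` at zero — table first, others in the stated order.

table();
translate([152, 311, 699]) picture_frame();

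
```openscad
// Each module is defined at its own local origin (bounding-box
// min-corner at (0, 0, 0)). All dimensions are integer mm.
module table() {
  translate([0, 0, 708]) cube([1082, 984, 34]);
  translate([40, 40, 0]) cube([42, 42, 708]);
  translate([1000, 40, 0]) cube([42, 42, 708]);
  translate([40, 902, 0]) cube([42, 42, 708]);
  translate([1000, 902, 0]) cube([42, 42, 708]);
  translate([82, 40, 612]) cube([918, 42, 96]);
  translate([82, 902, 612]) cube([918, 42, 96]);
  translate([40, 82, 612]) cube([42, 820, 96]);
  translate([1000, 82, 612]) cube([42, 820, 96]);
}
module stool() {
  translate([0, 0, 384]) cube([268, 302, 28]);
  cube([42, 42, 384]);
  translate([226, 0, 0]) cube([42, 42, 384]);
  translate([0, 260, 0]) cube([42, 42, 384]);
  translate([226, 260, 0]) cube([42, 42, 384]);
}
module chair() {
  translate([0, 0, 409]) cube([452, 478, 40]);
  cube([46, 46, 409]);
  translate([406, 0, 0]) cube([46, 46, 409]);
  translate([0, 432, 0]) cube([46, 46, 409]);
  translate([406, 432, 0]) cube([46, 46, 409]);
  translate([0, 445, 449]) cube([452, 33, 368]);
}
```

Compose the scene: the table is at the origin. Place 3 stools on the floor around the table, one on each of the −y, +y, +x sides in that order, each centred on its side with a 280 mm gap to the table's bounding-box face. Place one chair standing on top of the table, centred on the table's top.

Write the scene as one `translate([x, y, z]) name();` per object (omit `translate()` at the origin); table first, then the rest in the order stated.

table();
translate([407, -582, 0]) stool();
translate([407, 1264, 0]) stool();
translate([1362, 341, 0]) stool();
translate([315, 253, 742]) chair();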